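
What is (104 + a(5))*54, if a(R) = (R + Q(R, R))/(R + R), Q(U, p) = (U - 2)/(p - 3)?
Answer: 56511/10 ≈ 5651.1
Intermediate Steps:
Q(U, p) = (-2 + U)/(-3 + p)
a(R) = (R + (-2 + R)/(-3 + R))/(2*R) (a(R) = (R + (-2 + R)/(-3 + R))/(R + R) = (R + (-2 + R)/(-3 + R))/((2*R)) = (R + (-2 + R)/(-3 + R))*(1/(2*R)) = (R + (-2 + R)/(-3 + R))/(2*R))
(104 + a(5))*54 = (104 + (½)*(-2 + 5 + 5*(-3 + 5))/(5*(-3 + 5)))*54 = (104 + (½)*(⅕)*(-2 + 5 + 5*2)/2)*54 = (104 + (½)*(⅕)*(½)*(-2 + 5 + 10))*54 = (104 + (½)*(⅕)*(½)*13)*54 = (104 + 13/20)*54 = (2093/20)*54 = 56511/10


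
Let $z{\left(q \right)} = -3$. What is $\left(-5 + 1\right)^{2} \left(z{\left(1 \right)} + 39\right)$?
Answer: $576$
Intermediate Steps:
$\left(-5 + 1\right)^{2} \left(z{\left(1 \right)} + 39\right) = \left(-5 + 1\right)^{2} \left(-3 + 39\right) = \left(-4\right)^{2} \cdot 36 = 16 \cdot 36 = 576$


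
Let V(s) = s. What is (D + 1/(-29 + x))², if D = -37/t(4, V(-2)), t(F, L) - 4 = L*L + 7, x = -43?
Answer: 797449/129600 ≈ 6.1532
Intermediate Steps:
t(F, L) = 11 + L² (t(F, L) = 4 + (L*L + 7) = 4 + (L² + 7) = 4 + (7 + L²) = 11 + L²)
D = -37/15 (D = -37/(11 + (-2)²) = -37/(11 + 4) = -37/15 ≈ -2.4667)
(D + 1/(-29 + x))² = (-37/15 + 1/(-29 - 43))² = (-37/15 + 1/(-72))² = (-37/15 - 1/72)² = (-893/360)² = 797449/129600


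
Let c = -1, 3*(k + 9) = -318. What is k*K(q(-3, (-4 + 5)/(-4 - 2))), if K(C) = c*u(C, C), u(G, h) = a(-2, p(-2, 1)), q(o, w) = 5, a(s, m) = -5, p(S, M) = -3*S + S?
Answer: -575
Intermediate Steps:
p(S, M) = -2*S
u(G, h) = -5
k = -115 (k = -9 + (⅓)*(-318) = -9 - 106 = -115)
K(C) = 5 (K(C) = -1*(-5) = 5)
k*K(q(-3, (-4 + 5)/(-4 - 2))) = -115*5 = -575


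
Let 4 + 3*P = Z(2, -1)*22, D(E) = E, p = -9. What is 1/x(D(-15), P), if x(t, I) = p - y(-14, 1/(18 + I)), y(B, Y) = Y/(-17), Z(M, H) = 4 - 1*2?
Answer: -1598/14379 ≈ -0.11113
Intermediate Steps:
Z(M, H) = 2 (Z(M, H) = 4 - 2 = 2)
P = 40/3 (P = -4/3 + (2*22)/3 = -4/3 + (⅓)*44 = -4/3 + 44/3 = 40/3 ≈ 13.333)
y(B, Y) = -Y/17 (y(B, Y) = Y*(-1/17) = -Y/17)
x(t, I) = -9 + 1/(17*(18 + I)) (x(t, I) = -9 - (-1)/(17*(18 + I)) = -9 + 1/(17*(18 + I)))
1/x(D(-15), P) = 1/((-2753 - 153*40/3)/(17*(18 + 40/3))) = 1/((-2753 - 2040)/(17*(94/3))) = 1/((1/17)*(3/94)*(-4793)) = 1/(-14379/1598) = -1598/14379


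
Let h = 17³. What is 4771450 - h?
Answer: 4766537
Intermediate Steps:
h = 4913
4771450 - h = 4771450 - 1*4913 = 4771450 - 4913 = 4766537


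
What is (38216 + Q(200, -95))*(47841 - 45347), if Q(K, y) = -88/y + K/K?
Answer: 9054973282/95 ≈ 9.5315e+7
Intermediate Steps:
Q(K, y) = 1 - 88/y (Q(K, y) = -88/y + 1 = 1 - 88/y)
(38216 + Q(200, -95))*(47841 - 45347) = (38216 + (-88 - 95)/(-95))*(47841 - 45347) = (38216 - 1/95*(-183))*2494 = (38216 + 183/95)*2494 = (3630703/95)*2494 = 9054973282/95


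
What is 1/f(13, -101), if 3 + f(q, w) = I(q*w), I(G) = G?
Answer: -1/1316 ≈ -0.00075988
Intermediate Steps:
f(q, w) = -3 + q*w
1/f(13, -101) = 1/(-3 + 13*(-101)) = 1/(-3 - 1313) = 1/(-1316) = -1/1316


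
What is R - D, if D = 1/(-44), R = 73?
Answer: 3213/44 ≈ 73.023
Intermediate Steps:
D = -1/44 ≈ -0.022727
R - D = 73 - 1*(-1/44) = 73 + 1/44 = 3213/44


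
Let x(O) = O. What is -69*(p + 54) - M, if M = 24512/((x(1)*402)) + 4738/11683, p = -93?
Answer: 6175090367/2348283 ≈ 2629.6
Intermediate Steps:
M = 144139186/2348283 (M = 24512/((1*402)) + 4738/11683 = 24512/402 + 4738*(1/11683) = 24512*(1/402) + 4738/11683 = 12256/201 + 4738/11683 = 144139186/2348283 ≈ 61.381)
-69*(p + 54) - M = -69*(-93 + 54) - 1*144139186/2348283 = -69*(-39) - 144139186/2348283 = 2691 - 144139186/2348283 = 6175090367/2348283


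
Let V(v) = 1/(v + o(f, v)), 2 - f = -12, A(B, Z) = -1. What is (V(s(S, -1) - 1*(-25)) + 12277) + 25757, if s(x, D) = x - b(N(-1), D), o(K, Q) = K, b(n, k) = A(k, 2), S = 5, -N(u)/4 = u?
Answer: 1711531/45 ≈ 38034.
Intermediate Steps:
f = 14 (f = 2 - 1*(-12) = 2 + 12 = 14)
N(u) = -4*u
b(n, k) = -1
s(x, D) = 1 + x (s(x, D) = x - 1*(-1) = x + 1 = 1 + x)
V(v) = 1/(14 + v) (V(v) = 1/(v + 14) = 1/(14 + v))
(V(s(S, -1) - 1*(-25)) + 12277) + 25757 = (1/(14 + ((1 + 5) - 1*(-25))) + 12277) + 25757 = (1/(14 + (6 + 25)) + 12277) + 25757 = (1/(14 + 31) + 12277) + 25757 = (1/45 + 12277) + 25757 = 552466/45 + 25757 = 1711531/45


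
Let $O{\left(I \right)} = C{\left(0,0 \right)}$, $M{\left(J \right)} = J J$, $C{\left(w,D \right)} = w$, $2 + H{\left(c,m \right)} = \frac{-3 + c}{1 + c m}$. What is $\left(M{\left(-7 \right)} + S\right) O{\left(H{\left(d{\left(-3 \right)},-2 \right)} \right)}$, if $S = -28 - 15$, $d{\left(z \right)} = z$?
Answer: $0$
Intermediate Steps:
$H{\left(c,m \right)} = -2 + \frac{-3 + c}{1 + c m}$
$M{\left(J \right)} = J^{2}$
$O{\left(I \right)} = 0$
$S = -43$
$\left(M{\left(-7 \right)} + S\right) O{\left(H{\left(d{\left(-3 \right)},-2 \right)} \right)} = \left(\left(-7\right)^{2} - 43\right) 0 = \left(49 - 43\right) 0 = 6 \cdot 0 = 0$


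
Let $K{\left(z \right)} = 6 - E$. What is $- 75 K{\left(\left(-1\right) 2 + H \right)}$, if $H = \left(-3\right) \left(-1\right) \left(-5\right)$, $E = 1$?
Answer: $-375$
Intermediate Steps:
$H = -15$ ($H = 3 \left(-5\right) = -15$)
$K{\left(z \right)} = 5$ ($K{\left(z \right)} = 6 - 1 = 5$)
$- 75 K{\left(\left(-1\right) 2 + H \right)} = \left(-75\right) 5 = -375$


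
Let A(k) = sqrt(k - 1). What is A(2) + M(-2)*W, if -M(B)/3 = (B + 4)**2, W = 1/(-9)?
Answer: 7/3 ≈ 2.3333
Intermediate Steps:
W = -1/9 ≈ -0.11111
M(B) = -3*(4 + B)**2 (M(B) = -3*(B + 4)**2 = -3*(4 + B)**2)
A(k) = sqrt(-1 + k)
A(2) + M(-2)*W = sqrt(-1 + 2) - 3*(4 - 2)**2*(-1/9) = sqrt(1) - 3*2**2*(-1/9) = 1 - 3*4*(-1/9) = 1 - 12*(-1/9) = 1 + 4/3 = 7/3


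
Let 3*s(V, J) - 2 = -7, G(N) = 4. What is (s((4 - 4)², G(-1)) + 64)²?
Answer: 34969/9 ≈ 3885.4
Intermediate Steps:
s(V, J) = -5/3 (s(V, J) = ⅔ + (⅓)*(-7) = ⅔ - 7/3 = -5/3)
(s((4 - 4)², G(-1)) + 64)² = (-5/3 + 64)² = (187/3)² = 34969/9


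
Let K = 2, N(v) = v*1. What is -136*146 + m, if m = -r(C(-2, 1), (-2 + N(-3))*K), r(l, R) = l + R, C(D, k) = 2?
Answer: -19848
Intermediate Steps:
N(v) = v
r(l, R) = R + l
m = 8 (m = -((-2 - 3)*2 + 2) = -(-5*2 + 2) = -(-10 + 2) = -1*(-8) = 8)
-136*146 + m = -136*146 + 8 = -19856 + 8 = -19848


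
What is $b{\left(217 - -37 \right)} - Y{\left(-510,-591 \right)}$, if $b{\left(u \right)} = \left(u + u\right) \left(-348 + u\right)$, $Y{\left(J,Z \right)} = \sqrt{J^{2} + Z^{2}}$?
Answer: $-47752 - 3 \sqrt{67709} \approx -48533.0$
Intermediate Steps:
$b{\left(u \right)} = 2 u \left(-348 + u\right)$
$b{\left(217 - -37 \right)} - Y{\left(-510,-591 \right)} = 2 \left(217 - -37\right) \left(-348 + \left(217 - -37\right)\right) - \sqrt{\left(-510\right)^{2} + \left(-591\right)^{2}} = 2 \left(217 + 37\right) \left(-348 + \left(217 + 37\right)\right) - \sqrt{260100 + 349281} = 2 \cdot 254 \left(-348 + 254\right) - \sqrt{609381} = 2 \cdot 254 \left(-94\right) - 3 \sqrt{67709} = -47752 - 3 \sqrt{67709}$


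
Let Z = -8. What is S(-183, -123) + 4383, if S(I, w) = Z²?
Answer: 4447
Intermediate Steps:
S(I, w) = 64 (S(I, w) = (-8)² = 64)
S(-183, -123) + 4383 = 64 + 4383 = 4447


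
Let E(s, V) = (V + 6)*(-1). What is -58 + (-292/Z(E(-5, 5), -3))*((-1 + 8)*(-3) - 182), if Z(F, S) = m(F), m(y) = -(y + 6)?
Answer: 58986/5 ≈ 11797.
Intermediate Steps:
m(y) = -6 - y (m(y) = -(6 + y) = -6 - y)
E(s, V) = -6 - V (E(s, V) = (6 + V)*(-1) = -6 - V)
Z(F, S) = -6 - F
-58 + (-292/Z(E(-5, 5), -3))*((-1 + 8)*(-3) - 182) = -58 + (-292/(-6 - (-6 - 1*5)))*((-1 + 8)*(-3) - 182) = -58 + (-292/(-6 - (-6 - 5)))*(7*(-3) - 182) = -58 + (-292/(-6 - 1*(-11)))*(-21 - 182) = -58 - 292/(-6 + 11)*(-203) = -58 - 292/5*(-203) = -58 + 59276/5 = 58986/5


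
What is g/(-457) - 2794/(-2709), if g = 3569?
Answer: -8391563/1238013 ≈ -6.7783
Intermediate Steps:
g/(-457) - 2794/(-2709) = 3569/(-457) - 2794/(-2709) = 3569*(-1/457) - 2794*(-1/2709) = -3569/457 + 2794/2709 = -8391563/1238013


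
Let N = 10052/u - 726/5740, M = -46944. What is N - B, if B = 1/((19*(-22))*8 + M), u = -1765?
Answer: -21185496939/3639091120 ≈ -5.8216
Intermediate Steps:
N = -5897987/1013110 (N = 10052/(-1765) - 726/5740 = 10052*(-1/1765) - 726*1/5740 = -10052/1765 - 363/2870 = -5897987/1013110 ≈ -5.8217)
B = -1/50288 (B = 1/((19*(-22))*8 - 46944) = 1/(-418*8 - 46944) = 1/(-3344 - 46944) = 1/(-50288) = -1/50288 ≈ -1.9885e-5)
N - B = -5897987/1013110 - 1*(-1/50288) = -5897987/1013110 + 1/50288 = -21185496939/3639091120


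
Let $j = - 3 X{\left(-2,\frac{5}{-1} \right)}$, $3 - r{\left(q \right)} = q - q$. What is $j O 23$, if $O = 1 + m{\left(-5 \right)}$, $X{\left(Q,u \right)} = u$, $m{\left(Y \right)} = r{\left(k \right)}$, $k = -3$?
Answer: $1380$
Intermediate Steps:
$r{\left(q \right)} = 3$ ($r{\left(q \right)} = 3 - \left(q - q\right) = 3 - 0 = 3 + 0 = 3$)
$m{\left(Y \right)} = 3$
$O = 4$ ($O = 1 + 3 = 4$)
$j = 15$ ($j = - 3 \frac{5}{-1} = - 3 \cdot 5 \left(-1\right) = \left(-3\right) \left(-5\right) = 15$)
$j O 23 = 15 \cdot 4 \cdot 23 = 60 \cdot 23 = 1380$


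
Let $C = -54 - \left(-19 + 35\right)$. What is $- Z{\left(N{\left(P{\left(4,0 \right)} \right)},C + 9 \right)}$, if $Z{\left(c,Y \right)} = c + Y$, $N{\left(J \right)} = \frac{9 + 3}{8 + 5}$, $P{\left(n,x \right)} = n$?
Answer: $\frac{781}{13} \approx 60.077$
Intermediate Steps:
$C = -70$ ($C = -54 - 16 = -70$)
$N{\left(J \right)} = \frac{12}{13}$
$Z{\left(c,Y \right)} = Y + c$
$- Z{\left(N{\left(P{\left(4,0 \right)} \right)},C + 9 \right)} = - (\left(-70 + 9\right) + \frac{12}{13}) = - (-61 + \frac{12}{13}) = \left(-1\right) \left(- \frac{781}{13}\right) = \frac{781}{13}$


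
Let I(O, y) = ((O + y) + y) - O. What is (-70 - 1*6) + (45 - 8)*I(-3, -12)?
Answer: -964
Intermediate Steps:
I(O, y) = 2*y (I(O, y) = (O + 2*y) - O = 2*y)
(-70 - 1*6) + (45 - 8)*I(-3, -12) = (-70 - 1*6) + (45 - 8)*(2*(-12)) = (-70 - 6) + 37*(-24) = -76 - 888 = -964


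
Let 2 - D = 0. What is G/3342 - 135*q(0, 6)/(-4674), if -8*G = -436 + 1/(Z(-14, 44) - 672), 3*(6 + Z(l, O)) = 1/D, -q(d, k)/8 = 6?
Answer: -58026400069/42352404024 ≈ -1.3701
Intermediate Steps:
D = 2 (D = 2 - 1*0 = 2 + 0 = 2)
q(d, k) = -48 (q(d, k) = -8*6 = -48)
Z(l, O) = -35/6 (Z(l, O) = -6 + (⅓)/2 = -6 + (⅓)*(½) = -6 + ⅙ = -35/6)
G = 886609/16268 (G = -(-436 + 1/(-35/6 - 672))/8 = -(-436 + 1/(-4067/6))/8 = -(-436 - 6/4067)/8 = -⅛*(-1773218/4067) = 886609/16268 ≈ 54.500)
G/3342 - 135*q(0, 6)/(-4674) = (886609/16268)/3342 - 135*(-48)/(-4674) = (886609/16268)*(1/3342) + 6480*(-1/4674) = 886609/54367656 - 1080/779 = -58026400069/42352404024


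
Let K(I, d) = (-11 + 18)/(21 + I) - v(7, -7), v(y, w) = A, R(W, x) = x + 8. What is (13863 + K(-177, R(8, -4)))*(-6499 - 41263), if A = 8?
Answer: -3970442201/6 ≈ -6.6174e+8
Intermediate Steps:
R(W, x) = 8 + x
v(y, w) = 8
K(I, d) = -8 + 7/(21 + I) (K(I, d) = (-11 + 18)/(21 + I) - 1*8 = 7/(21 + I) - 8 = -8 + 7/(21 + I))
(13863 + K(-177, R(8, -4)))*(-6499 - 41263) = (13863 + (-161 - 8*(-177))/(21 - 177))*(-6499 - 41263) = (13863 + (-161 + 1416)/(-156))*(-47762) = (13863 - 1/156*1255)*(-47762) = (13863 - 1255/156)*(-47762) = (2161373/156)*(-47762) = -3970442201/6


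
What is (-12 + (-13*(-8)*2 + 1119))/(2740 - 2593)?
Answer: 1315/147 ≈ 8.9456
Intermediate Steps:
(-12 + (-13*(-8)*2 + 1119))/(2740 - 2593) = (-12 + (104*2 + 1119))/147 = (-12 + (208 + 1119))*(1/147) = (-12 + 1327)*(1/147) = 1315*(1/147) = 1315/147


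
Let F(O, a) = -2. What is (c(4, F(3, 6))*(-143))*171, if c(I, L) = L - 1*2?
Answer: 97812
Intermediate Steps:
c(I, L) = -2 + L (c(I, L) = L - 2 = -2 + L)
(c(4, F(3, 6))*(-143))*171 = ((-2 - 2)*(-143))*171 = -4*(-143)*171 = 572*171 = 97812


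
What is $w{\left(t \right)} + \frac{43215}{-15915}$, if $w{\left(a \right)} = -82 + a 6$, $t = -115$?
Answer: $- \frac{821973}{1061} \approx -774.71$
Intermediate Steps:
$w{\left(a \right)} = -82 + 6 a$
$w{\left(t \right)} + \frac{43215}{-15915} = \left(-82 + 6 \left(-115\right)\right) + \frac{43215}{-15915} = \left(-82 - 690\right) + 43215 \left(- \frac{1}{15915}\right) = -772 - \frac{2881}{1061} = - \frac{821973}{1061}$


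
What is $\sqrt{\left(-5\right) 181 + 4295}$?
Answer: $\sqrt{3390} \approx 58.224$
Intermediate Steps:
$\sqrt{\left(-5\right) 181 + 4295} = \sqrt{-905 + 4295} = \sqrt{3390}$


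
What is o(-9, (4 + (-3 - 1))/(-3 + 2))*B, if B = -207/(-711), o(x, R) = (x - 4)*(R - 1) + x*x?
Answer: 2162/79 ≈ 27.367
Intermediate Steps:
o(x, R) = x**2 + (-1 + R)*(-4 + x) (o(x, R) = (-4 + x)*(-1 + R) + x**2 = (-1 + R)*(-4 + x) + x**2 = x**2 + (-1 + R)*(-4 + x))
B = 23/79 (B = -207*(-1/711) = 23/79 ≈ 0.29114)
o(-9, (4 + (-3 - 1))/(-3 + 2))*B = (4 + (-9)**2 - 1*(-9) - 4*(4 + (-3 - 1))/(-3 + 2) + ((4 + (-3 - 1))/(-3 + 2))*(-9))*(23/79) = (4 + 81 + 9 - 4*(4 - 4)/(-1) + ((4 - 4)/(-1))*(-9))*(23/79) = (4 + 81 + 9 - 0*(-1) + (0*(-1))*(-9))*(23/79) = (4 + 81 + 9 - 4*0 + 0*(-9))*(23/79) = (4 + 81 + 9 + 0 + 0)*(23/79) = 94*(23/79) = 2162/79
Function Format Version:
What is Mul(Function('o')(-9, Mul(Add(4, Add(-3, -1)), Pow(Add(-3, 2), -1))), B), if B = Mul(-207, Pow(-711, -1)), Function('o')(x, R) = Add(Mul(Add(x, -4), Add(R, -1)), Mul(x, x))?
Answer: Rational(2162, 79) ≈ 27.367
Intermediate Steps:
Function('o')(x, R) = Add(Pow(x, 2), Mul(Add(-1, R), Add(-4, x))) (Function('o')(x, R) = Add(Mul(Add(-4, x), Add(-1, R)), Pow(x, 2)) = Add(Mul(Add(-1, R), Add(-4, x)), Pow(x, 2)) = Add(Pow(x, 2), Mul(Add(-1, R), Add(-4, x))))
B = Rational(23, 79) (B = Mul(-207, Rational(-1, 711)) = Rational(23, 79) ≈ 0.29114)
Mul(Function('o')(-9, Mul(Add(4, Add(-3, -1)), Pow(Add(-3, 2), -1))), B) = Mul(Add(4, Pow(-9, 2), Mul(-1, -9), Mul(-4, Mul(Add(4, Add(-3, -1)), Pow(Add(-3, 2), -1))), Mul(Mul(Add(4, Add(-3, -1)), Pow(Add(-3, 2), -1)), -9)), Rational(23, 79)) = Mul(Add(4, 81, 9, Mul(-4, Mul(Add(4, -4), Pow(-1, -1))), Mul(Mul(Add(4, -4), Pow(-1, -1)), -9)), Rational(23, 79)) = Mul(Add(4, 81, 9, Mul(-4, Mul(0, -1)), Mul(Mul(0, -1), -9)), Rational(23, 79)) = Mul(Add(4, 81, 9, Mul(-4, 0), Mul(0, -9)), Rational(23, 79)) = Mul(Add(4, 81, 9, 0, 0), Rational(23, 79)) = Mul(94, Rational(23, 79)) = Rational(2162, 79)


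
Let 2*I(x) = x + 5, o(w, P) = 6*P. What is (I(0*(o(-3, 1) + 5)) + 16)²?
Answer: 1369/4 ≈ 342.25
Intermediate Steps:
I(x) = 5/2 + x/2 (I(x) = (x + 5)/2 = (5 + x)/2 = 5/2 + x/2)
(I(0*(o(-3, 1) + 5)) + 16)² = ((5/2 + (0*(6*1 + 5))/2) + 16)² = ((5/2 + (0*(6 + 5))/2) + 16)² = ((5/2 + (0*11)/2) + 16)² = ((5/2 + (½)*0) + 16)² = ((5/2 + 0) + 16)² = (5/2 + 16)² = (37/2)² = 1369/4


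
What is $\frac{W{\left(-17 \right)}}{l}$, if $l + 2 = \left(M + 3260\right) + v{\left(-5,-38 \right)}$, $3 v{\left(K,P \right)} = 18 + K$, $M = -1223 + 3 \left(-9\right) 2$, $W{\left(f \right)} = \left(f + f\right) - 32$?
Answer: $- \frac{99}{2978} \approx -0.033244$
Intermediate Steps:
$W{\left(f \right)} = -32 + 2 f$ ($W{\left(f \right)} = 2 f - 32 = -32 + 2 f$)
$M = -1277$ ($M = -1223 - 54 = -1277$)
$v{\left(K,P \right)} = 6 + \frac{K}{3}$ ($v{\left(K,P \right)} = \frac{18 + K}{3} = 6 + \frac{K}{3}$)
$l = \frac{5956}{3}$ ($l = -2 + \left(\left(-1277 + 3260\right) + \left(6 + \frac{1}{3} \left(-5\right)\right)\right) = -2 + \left(1983 + \left(6 - \frac{5}{3}\right)\right) = -2 + \left(1983 + \frac{13}{3}\right) = -2 + \frac{5962}{3} = \frac{5956}{3} \approx 1985.3$)
$\frac{W{\left(-17 \right)}}{l} = \frac{-32 + 2 \left(-17\right)}{\frac{5956}{3}} = \left(-32 - 34\right) \frac{3}{5956} = \left(-66\right) \frac{3}{5956} = - \frac{99}{2978}$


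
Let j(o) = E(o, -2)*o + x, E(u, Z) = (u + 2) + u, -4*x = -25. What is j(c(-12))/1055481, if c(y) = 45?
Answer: 16585/4221924 ≈ 0.0039283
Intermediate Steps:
x = 25/4 (x = -¼*(-25) = 25/4 ≈ 6.2500)
E(u, Z) = 2 + 2*u (E(u, Z) = (2 + u) + u = 2 + 2*u)
j(o) = 25/4 + o*(2 + 2*o) (j(o) = (2 + 2*o)*o + 25/4 = o*(2 + 2*o) + 25/4 = 25/4 + o*(2 + 2*o))
j(c(-12))/1055481 = (25/4 + 2*45*(1 + 45))/1055481 = (25/4 + 2*45*46)*(1/1055481) = (25/4 + 4140)*(1/1055481) = (16585/4)*(1/1055481) = 16585/4221924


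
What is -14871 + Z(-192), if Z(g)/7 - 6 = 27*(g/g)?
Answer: -14640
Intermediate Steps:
Z(g) = 231 (Z(g) = 42 + 7*(27*(g/g)) = 42 + 7*(27*1) = 42 + 7*27 = 42 + 189 = 231)
-14871 + Z(-192) = -14871 + 231 = -14640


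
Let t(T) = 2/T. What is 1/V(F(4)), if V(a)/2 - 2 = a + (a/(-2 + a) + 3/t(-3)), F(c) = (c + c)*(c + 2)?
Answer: 23/2141 ≈ 0.010743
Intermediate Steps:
F(c) = 2*c*(2 + c) (F(c) = (2*c)*(2 + c) = 2*c*(2 + c))
V(a) = -5 + 2*a + 2*a/(-2 + a) (V(a) = 4 + 2*(a + (a/(-2 + a) + 3/((2/(-3))))) = 4 + 2*(a + (a/(-2 + a) + 3/((2*(-1/3))))) = 4 + 2*(a + (a/(-2 + a) + 3/(-2/3))) = 4 + 2*(a + (a/(-2 + a) + 3*(-3/2))) = 4 + 2*(a + (a/(-2 + a) - 9/2)) = 4 + 2*(a + (-9/2 + a/(-2 + a))) = 4 + 2*(-9/2 + a + a/(-2 + a)) = 4 + (-9 + 2*a + 2*a/(-2 + a)) = -5 + 2*a + 2*a/(-2 + a))
1/V(F(4)) = 1/((10 - 14*4*(2 + 4) + 2*(2*4*(2 + 4))**2)/(-2 + 2*4*(2 + 4))) = 1/((10 - 14*4*6 + 2*(2*4*6)**2)/(-2 + 2*4*6)) = 1/((10 - 7*48 + 2*48**2)/(-2 + 48)) = 1/((10 - 336 + 2*2304)/46) = 1/((10 - 336 + 4608)/46) = 1/((1/46)*4282) = 1/(2141/23) = 23/2141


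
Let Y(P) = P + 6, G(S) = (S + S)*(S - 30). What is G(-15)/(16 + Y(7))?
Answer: 1350/29 ≈ 46.552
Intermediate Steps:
G(S) = 2*S*(-30 + S) (G(S) = (2*S)*(-30 + S) = 2*S*(-30 + S))
Y(P) = 6 + P
G(-15)/(16 + Y(7)) = (2*(-15)*(-30 - 15))/(16 + (6 + 7)) = (2*(-15)*(-45))/(16 + 13) = 1350/29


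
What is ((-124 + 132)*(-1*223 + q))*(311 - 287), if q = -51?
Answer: -52608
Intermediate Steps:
((-124 + 132)*(-1*223 + q))*(311 - 287) = ((-124 + 132)*(-1*223 - 51))*(311 - 287) = (8*(-223 - 51))*24 = (8*(-274))*24 = -2192*24 = -52608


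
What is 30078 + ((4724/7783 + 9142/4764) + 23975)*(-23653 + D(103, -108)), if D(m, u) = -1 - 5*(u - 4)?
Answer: -1710871837358961/3089851 ≈ -5.5371e+8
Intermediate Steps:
D(m, u) = 19 - 5*u (D(m, u) = -1 - 5*(-4 + u) = -1 + (20 - 5*u) = 19 - 5*u)
30078 + ((4724/7783 + 9142/4764) + 23975)*(-23653 + D(103, -108)) = 30078 + ((4724/7783 + 9142/4764) + 23975)*(-23653 + (19 - 5*(-108))) = 30078 + ((4724*(1/7783) + 9142*(1/4764)) + 23975)*(-23653 + (19 + 540)) = 30078 + ((4724/7783 + 4571/2382) + 23975)*(-23653 + 559) = 30078 + (46828661/18539106 + 23975)*(-23094) = 30078 + (444521895011/18539106)*(-23094) = 30078 - 1710964773897339/3089851 = -1710871837358961/3089851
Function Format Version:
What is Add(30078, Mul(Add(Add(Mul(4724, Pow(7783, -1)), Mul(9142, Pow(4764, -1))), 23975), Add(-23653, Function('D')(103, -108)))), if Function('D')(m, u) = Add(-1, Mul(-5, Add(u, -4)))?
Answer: Rational(-1710871837358961, 3089851) ≈ -5.5371e+8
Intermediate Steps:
Function('D')(m, u) = Add(19, Mul(-5, u)) (Function('D')(m, u) = Add(-1, Mul(-5, Add(-4, u))) = Add(-1, Add(20, Mul(-5, u))) = Add(19, Mul(-5, u)))
Add(30078, Mul(Add(Add(Mul(4724, Pow(7783, -1)), Mul(9142, Pow(4764, -1))), 23975), Add(-23653, Function('D')(103, -108)))) = Add(30078, Mul(Add(Add(Mul(4724, Pow(7783, -1)), Mul(9142, Pow(4764, -1))), 23975), Add(-23653, Add(19, Mul(-5, -108))))) = Add(30078, Mul(Add(Add(Mul(4724, Rational(1, 7783)), Mul(9142, Rational(1, 4764))), 23975), Add(-23653, Add(19, 540)))) = Add(30078, Mul(Add(Add(Rational(4724, 7783), Rational(4571, 2382)), 23975), Add(-23653, 559))) = Add(30078, Mul(Add(Rational(46828661, 18539106), 23975), -23094)) = Add(30078, Mul(Rational(444521895011, 18539106), -23094)) = Add(30078, Rational(-1710964773897339, 3089851)) = Rational(-1710871837358961, 3089851)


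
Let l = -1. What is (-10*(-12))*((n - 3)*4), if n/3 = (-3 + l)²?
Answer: 21600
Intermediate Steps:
n = 48 (n = 3*(-3 - 1)² = 3*(-4)² = 3*16 = 48)
(-10*(-12))*((n - 3)*4) = (-10*(-12))*((48 - 3)*4) = 120*(45*4) = 120*180 = 21600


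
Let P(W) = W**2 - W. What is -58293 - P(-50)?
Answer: -60843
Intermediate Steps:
-58293 - P(-50) = -58293 - (-50)*(-1 - 50) = -58293 - (-50)*(-51) = -58293 - 1*2550 = -58293 - 2550 = -60843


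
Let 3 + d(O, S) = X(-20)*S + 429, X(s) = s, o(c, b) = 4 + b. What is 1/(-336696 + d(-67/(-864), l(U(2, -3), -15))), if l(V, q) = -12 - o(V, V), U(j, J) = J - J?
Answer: -1/335950 ≈ -2.9766e-6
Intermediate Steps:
U(j, J) = 0
l(V, q) = -16 - V (l(V, q) = -12 - (4 + V) = -12 + (-4 - V) = -16 - V)
d(O, S) = 426 - 20*S (d(O, S) = -3 + (-20*S + 429) = -3 + (429 - 20*S) = 426 - 20*S)
1/(-336696 + d(-67/(-864), l(U(2, -3), -15))) = 1/(-336696 + (426 - 20*(-16 - 1*0))) = 1/(-336696 + (426 - 20*(-16 + 0))) = 1/(-336696 + (426 - 20*(-16))) = 1/(-336696 + (426 + 320)) = 1/(-336696 + 746) = 1/(-335950) = -1/335950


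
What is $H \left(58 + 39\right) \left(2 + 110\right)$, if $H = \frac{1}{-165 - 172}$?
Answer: $- \frac{10864}{337} \approx -32.237$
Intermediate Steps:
$H = - \frac{1}{337}$ ($H = \frac{1}{-337} = - \frac{1}{337} \approx -0.0029674$)
$H \left(58 + 39\right) \left(2 + 110\right) = - \frac{\left(58 + 39\right) \left(2 + 110\right)}{337} = - \frac{97 \cdot 112}{337} = \left(- \frac{1}{337}\right) 10864 = - \frac{10864}{337}$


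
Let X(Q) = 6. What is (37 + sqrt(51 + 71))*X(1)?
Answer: 222 + 6*sqrt(122) ≈ 288.27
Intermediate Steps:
(37 + sqrt(51 + 71))*X(1) = (37 + sqrt(51 + 71))*6 = (37 + sqrt(122))*6 = 222 + 6*sqrt(122)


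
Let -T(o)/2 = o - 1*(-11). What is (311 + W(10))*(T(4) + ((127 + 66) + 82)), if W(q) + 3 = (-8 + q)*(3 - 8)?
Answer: 73010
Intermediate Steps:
W(q) = 37 - 5*q (W(q) = -3 + (-8 + q)*(3 - 8) = -3 + (-8 + q)*(-5) = -3 + (40 - 5*q) = 37 - 5*q)
T(o) = -22 - 2*o (T(o) = -2*(o - 1*(-11)) = -2*(o + 11) = -2*(11 + o) = -22 - 2*o)
(311 + W(10))*(T(4) + ((127 + 66) + 82)) = (311 + (37 - 5*10))*((-22 - 2*4) + ((127 + 66) + 82)) = (311 + (37 - 50))*((-22 - 8) + (193 + 82)) = (311 - 13)*(-30 + 275) = 298*245 = 73010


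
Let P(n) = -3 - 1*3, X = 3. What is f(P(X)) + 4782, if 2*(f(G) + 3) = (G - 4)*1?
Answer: 4774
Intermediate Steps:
P(n) = -6 (P(n) = -3 - 3 = -6)
f(G) = -5 + G/2 (f(G) = -3 + ((G - 4)*1)/2 = -3 + ((-4 + G)*1)/2 = -3 + (-4 + G)/2 = -3 + (-2 + G/2) = -5 + G/2)
f(P(X)) + 4782 = (-5 + (½)*(-6)) + 4782 = (-5 - 3) + 4782 = -8 + 4782 = 4774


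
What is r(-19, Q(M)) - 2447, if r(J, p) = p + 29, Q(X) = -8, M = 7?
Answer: -2426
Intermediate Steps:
r(J, p) = 29 + p
r(-19, Q(M)) - 2447 = (29 - 8) - 2447 = 21 - 2447 = -2426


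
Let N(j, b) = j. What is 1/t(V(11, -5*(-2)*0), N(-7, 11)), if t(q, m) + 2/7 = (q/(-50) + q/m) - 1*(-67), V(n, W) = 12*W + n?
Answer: 350/22723 ≈ 0.015403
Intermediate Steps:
V(n, W) = n + 12*W
t(q, m) = 467/7 - q/50 + q/m (t(q, m) = -2/7 + ((q/(-50) + q/m) - 1*(-67)) = -2/7 + ((q*(-1/50) + q/m) + 67) = -2/7 + ((-q/50 + q/m) + 67) = -2/7 + (67 - q/50 + q/m) = 467/7 - q/50 + q/m)
1/t(V(11, -5*(-2)*0), N(-7, 11)) = 1/(467/7 - (11 + 12*(-5*(-2)*0))/50 + (11 + 12*(-5*(-2)*0))/(-7)) = 1/(467/7 - (11 + 12*(10*0))/50 + (11 + 12*(10*0))*(-⅐)) = 1/(467/7 - (11 + 12*0)/50 + (11 + 12*0)*(-⅐)) = 1/(467/7 - (11 + 0)/50 + (11 + 0)*(-⅐)) = 1/(467/7 - 1/50*11 + 11*(-⅐)) = 1/(467/7 - 11/50 - 11/7) = 1/(22723/350) = 350/22723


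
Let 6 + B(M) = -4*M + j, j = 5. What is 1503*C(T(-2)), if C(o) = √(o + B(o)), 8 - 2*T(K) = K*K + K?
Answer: 1503*I*√10 ≈ 4752.9*I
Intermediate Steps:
T(K) = 4 - K/2 - K²/2 (T(K) = 4 - (K*K + K)/2 = 4 - (K² + K)/2 = 4 - (K + K²)/2 = 4 + (-K/2 - K²/2) = 4 - K/2 - K²/2)
B(M) = -1 - 4*M (B(M) = -6 + (-4*M + 5) = -6 + (5 - 4*M) = -1 - 4*M)
C(o) = √(-1 - 3*o) (C(o) = √(o + (-1 - 4*o)) = √(-1 - 3*o))
1503*C(T(-2)) = 1503*√(-1 - 3*(4 - ½*(-2) - ½*(-2)²)) = 1503*√(-1 - 3*(4 + 1 - ½*4)) = 1503*√(-1 - 3*(4 + 1 - 2)) = 1503*√(-1 - 3*3) = 1503*√(-1 - 9) = 1503*√(-10) = 1503*(I*√10) = 1503*I*√10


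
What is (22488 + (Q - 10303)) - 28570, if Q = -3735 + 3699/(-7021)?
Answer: -141266219/7021 ≈ -20121.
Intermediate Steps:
Q = -26227134/7021 (Q = -3735 + 3699*(-1/7021) = -3735 - 3699/7021 = -26227134/7021 ≈ -3735.5)
(22488 + (Q - 10303)) - 28570 = (22488 + (-26227134/7021 - 10303)) - 28570 = (22488 - 98564497/7021) - 28570 = 59323751/7021 - 28570 = -141266219/7021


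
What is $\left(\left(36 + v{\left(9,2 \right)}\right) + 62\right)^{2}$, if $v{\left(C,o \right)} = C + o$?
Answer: $11881$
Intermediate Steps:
$\left(\left(36 + v{\left(9,2 \right)}\right) + 62\right)^{2} = \left(\left(36 + \left(9 + 2\right)\right) + 62\right)^{2} = \left(\left(36 + 11\right) + 62\right)^{2} = \left(47 + 62\right)^{2} = 109^{2} = 11881$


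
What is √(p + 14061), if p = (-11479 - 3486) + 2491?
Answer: 23*√3 ≈ 39.837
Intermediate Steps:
p = -12474 (p = -14965 + 2491 = -12474)
√(p + 14061) = √(-12474 + 14061) = √1587 = 23*√3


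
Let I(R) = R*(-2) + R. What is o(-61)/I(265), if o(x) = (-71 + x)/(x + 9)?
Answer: -33/3445 ≈ -0.0095791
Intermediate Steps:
o(x) = (-71 + x)/(9 + x)
I(R) = -R (I(R) = -2*R + R = -R)
o(-61)/I(265) = ((-71 - 61)/(9 - 61))/((-1*265)) = (-132/(-52))/(-265) = -1/52*(-132)*(-1/265) = (33/13)*(-1/265) = -33/3445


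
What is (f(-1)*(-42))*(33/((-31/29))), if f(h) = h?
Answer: -40194/31 ≈ -1296.6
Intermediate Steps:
(f(-1)*(-42))*(33/((-31/29))) = (-1*(-42))*(33/((-31/29))) = 42*(33/((-31*1/29))) = 42*(33/(-31/29)) = 42*(33*(-29/31)) = 42*(-957/31) = -40194/31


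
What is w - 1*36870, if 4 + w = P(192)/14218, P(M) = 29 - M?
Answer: -524274695/14218 ≈ -36874.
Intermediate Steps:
w = -57035/14218 (w = -4 + (29 - 1*192)/14218 = -4 + (29 - 192)*(1/14218) = -4 - 163*1/14218 = -4 - 163/14218 = -57035/14218 ≈ -4.0115)
w - 1*36870 = -57035/14218 - 1*36870 = -57035/14218 - 36870 = -524274695/14218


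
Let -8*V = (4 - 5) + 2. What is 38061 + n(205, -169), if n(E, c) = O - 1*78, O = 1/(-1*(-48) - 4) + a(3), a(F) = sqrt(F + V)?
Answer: 1671253/44 + sqrt(46)/4 ≈ 37985.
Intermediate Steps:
V = -1/8 (V = -((4 - 5) + 2)/8 = -(-1 + 2)/8 = -1/8*1 = -1/8 ≈ -0.12500)
a(F) = sqrt(-1/8 + F) (a(F) = sqrt(F - 1/8) = sqrt(-1/8 + F))
O = 1/44 + sqrt(46)/4 (O = 1/(-1*(-48) - 4) + sqrt(-2 + 16*3)/4 = 1/(48 - 4) + sqrt(-2 + 48)/4 = 1/44 + sqrt(46)/4 ≈ 1.7183)
n(E, c) = -3431/44 + sqrt(46)/4 (n(E, c) = (1/44 + sqrt(46)/4) - 1*78 = (1/44 + sqrt(46)/4) - 78 = -3431/44 + sqrt(46)/4)
38061 + n(205, -169) = 38061 + (-3431/44 + sqrt(46)/4) = 1671253/44 + sqrt(46)/4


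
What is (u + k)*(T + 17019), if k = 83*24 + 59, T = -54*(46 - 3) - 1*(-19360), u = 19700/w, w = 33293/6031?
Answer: 32344579983/169 ≈ 1.9139e+8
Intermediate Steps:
w = 33293/6031 (w = 33293*(1/6031) = 33293/6031 ≈ 5.5203)
u = 603100/169 (u = 19700/(33293/6031) = 19700*(6031/33293) = 603100/169 ≈ 3568.6)
T = 17038 (T = -54*43 + 19360 = -2322 + 19360 = 17038)
k = 2051 (k = 1992 + 59 = 2051)
(u + k)*(T + 17019) = (603100/169 + 2051)*(17038 + 17019) = (949719/169)*34057 = 32344579983/169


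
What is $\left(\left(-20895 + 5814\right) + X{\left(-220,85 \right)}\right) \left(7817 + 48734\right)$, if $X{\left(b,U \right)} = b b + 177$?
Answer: $1894232296$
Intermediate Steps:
$X{\left(b,U \right)} = 177 + b^{2}$ ($X{\left(b,U \right)} = b^{2} + 177 = 177 + b^{2}$)
$\left(\left(-20895 + 5814\right) + X{\left(-220,85 \right)}\right) \left(7817 + 48734\right) = \left(\left(-20895 + 5814\right) + \left(177 + \left(-220\right)^{2}\right)\right) \left(7817 + 48734\right) = \left(-15081 + \left(177 + 48400\right)\right) 56551 = \left(-15081 + 48577\right) 56551 = 33496 \cdot 56551 = 1894232296$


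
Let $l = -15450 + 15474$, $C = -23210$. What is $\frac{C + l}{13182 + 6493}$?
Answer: $- \frac{23186}{19675} \approx -1.1784$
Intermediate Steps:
$l = 24$
$\frac{C + l}{13182 + 6493} = \frac{-23210 + 24}{13182 + 6493} = - \frac{23186}{19675}$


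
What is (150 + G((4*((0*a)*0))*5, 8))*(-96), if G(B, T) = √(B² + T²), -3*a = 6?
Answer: -15168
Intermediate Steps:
a = -2 (a = -⅓*6 = -2)
(150 + G((4*((0*a)*0))*5, 8))*(-96) = (150 + √(((4*((0*(-2))*0))*5)² + 8²))*(-96) = (150 + √(((4*(0*0))*5)² + 64))*(-96) = (150 + √(((4*0)*5)² + 64))*(-96) = (150 + √((0*5)² + 64))*(-96) = (150 + √(0² + 64))*(-96) = (150 + √(0 + 64))*(-96) = (150 + √64)*(-96) = (150 + 8)*(-96) = 158*(-96) = -15168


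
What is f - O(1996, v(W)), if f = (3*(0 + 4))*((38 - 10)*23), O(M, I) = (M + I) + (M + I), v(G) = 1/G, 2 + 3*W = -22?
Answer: 14945/4 ≈ 3736.3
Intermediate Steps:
W = -8 (W = -2/3 + (1/3)*(-22) = -2/3 - 22/3 = -8)
v(G) = 1/G
O(M, I) = 2*I + 2*M (O(M, I) = (I + M) + (I + M) = 2*I + 2*M)
f = 7728 (f = (3*4)*(28*23) = 12*644 = 7728)
f - O(1996, v(W)) = 7728 - (2/(-8) + 2*1996) = 7728 - (2*(-1/8) + 3992) = 7728 - (-1/4 + 3992) = 7728 - 1*15967/4 = 7728 - 15967/4 = 14945/4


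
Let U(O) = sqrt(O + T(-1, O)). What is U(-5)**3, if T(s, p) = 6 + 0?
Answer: 1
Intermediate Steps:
T(s, p) = 6
U(O) = sqrt(6 + O) (U(O) = sqrt(O + 6) = sqrt(6 + O))
U(-5)**3 = (sqrt(6 - 5))**3 = (sqrt(1))**3 = 1**3 = 1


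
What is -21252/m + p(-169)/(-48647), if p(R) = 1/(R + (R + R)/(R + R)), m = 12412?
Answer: -43421530745/25359875688 ≈ -1.7122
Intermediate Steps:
p(R) = 1/(1 + R) (p(R) = 1/(R + (2*R)/((2*R))) = 1/(R + (2*R)*(1/(2*R))) = 1/(R + 1) = 1/(1 + R))
-21252/m + p(-169)/(-48647) = -21252/12412 + 1/((1 - 169)*(-48647)) = -21252*1/12412 - 1/48647/(-168) = -5313/3103 - 1/168*(-1/48647) = -5313/3103 + 1/8172696 = -43421530745/25359875688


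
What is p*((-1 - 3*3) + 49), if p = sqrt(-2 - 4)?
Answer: 39*I*sqrt(6) ≈ 95.53*I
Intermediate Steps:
p = I*sqrt(6) (p = sqrt(-6) = I*sqrt(6) ≈ 2.4495*I)
p*((-1 - 3*3) + 49) = (I*sqrt(6))*((-1 - 3*3) + 49) = (I*sqrt(6))*((-1 - 9) + 49) = (I*sqrt(6))*(-10 + 49) = (I*sqrt(6))*39 = 39*I*sqrt(6)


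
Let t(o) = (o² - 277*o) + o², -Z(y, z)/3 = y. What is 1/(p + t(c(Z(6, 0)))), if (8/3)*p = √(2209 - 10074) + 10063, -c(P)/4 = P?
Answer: -61892/359132391 - 44*I*√65/359132391 ≈ -0.00017234 - 9.8777e-7*I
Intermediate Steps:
Z(y, z) = -3*y
c(P) = -4*P
t(o) = -277*o + 2*o²
p = 30189/8 + 33*I*√65/8 (p = 3*(√(2209 - 10074) + 10063)/8 = 3*(√(-7865) + 10063)/8 = 3*(11*I*√65 + 10063)/8 = 3*(10063 + 11*I*√65)/8 = 30189/8 + 33*I*√65/8 ≈ 3773.6 + 33.257*I)
1/(p + t(c(Z(6, 0)))) = 1/((30189/8 + 33*I*√65/8) + (-(-12)*6)*(-277 + 2*(-(-12)*6))) = 1/((30189/8 + 33*I*√65/8) + (-4*(-18))*(-277 + 2*(-4*(-18)))) = 1/((30189/8 + 33*I*√65/8) + 72*(-277 + 2*72)) = 1/((30189/8 + 33*I*√65/8) + 72*(-277 + 144)) = 1/((30189/8 + 33*I*√65/8) + 72*(-133)) = 1/((30189/8 + 33*I*√65/8) - 9576) = 1/(-46419/8 + 33*I*√65/8)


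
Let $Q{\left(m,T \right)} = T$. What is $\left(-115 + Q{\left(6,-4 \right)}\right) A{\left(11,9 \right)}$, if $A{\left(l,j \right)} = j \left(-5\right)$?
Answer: $5355$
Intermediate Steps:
$A{\left(l,j \right)} = - 5 j$
$\left(-115 + Q{\left(6,-4 \right)}\right) A{\left(11,9 \right)} = \left(-115 - 4\right) \left(\left(-5\right) 9\right) = \left(-119\right) \left(-45\right) = 5355$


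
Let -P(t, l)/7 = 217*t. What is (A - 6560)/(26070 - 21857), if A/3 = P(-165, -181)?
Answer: 745345/4213 ≈ 176.92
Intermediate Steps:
P(t, l) = -1519*t
A = 751905 (A = 3*(-1519*(-165)) = 3*250635 = 751905)
(A - 6560)/(26070 - 21857) = (751905 - 6560)/(26070 - 21857) = 745345/4213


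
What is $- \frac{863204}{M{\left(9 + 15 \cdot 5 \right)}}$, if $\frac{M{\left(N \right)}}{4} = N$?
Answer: $- \frac{215801}{84} \approx -2569.1$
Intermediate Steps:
$M{\left(N \right)} = 4 N$
$- \frac{863204}{M{\left(9 + 15 \cdot 5 \right)}} = - \frac{863204}{4 \left(9 + 15 \cdot 5\right)} = - \frac{863204}{4 \left(9 + 75\right)} = - \frac{863204}{4 \cdot 84} = - \frac{863204}{336} = \left(-863204\right) \frac{1}{336} = - \frac{215801}{84}$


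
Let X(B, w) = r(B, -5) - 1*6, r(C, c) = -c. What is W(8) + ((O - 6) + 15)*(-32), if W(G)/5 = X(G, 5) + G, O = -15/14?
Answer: -1531/7 ≈ -218.71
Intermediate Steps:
O = -15/14 (O = -15*1/14 = -15/14 ≈ -1.0714)
X(B, w) = -1 (X(B, w) = -1*(-5) - 1*6 = 5 - 6 = -1)
W(G) = -5 + 5*G (W(G) = 5*(-1 + G) = -5 + 5*G)
W(8) + ((O - 6) + 15)*(-32) = (-5 + 5*8) + ((-15/14 - 6) + 15)*(-32) = (-5 + 40) + (-99/14 + 15)*(-32) = 35 + (111/14)*(-32) = 35 - 1776/7 = -1531/7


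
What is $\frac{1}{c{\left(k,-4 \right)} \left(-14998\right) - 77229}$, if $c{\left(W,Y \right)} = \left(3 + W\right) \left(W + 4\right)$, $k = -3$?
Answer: $- \frac{1}{77229} \approx -1.2948 \cdot 10^{-5}$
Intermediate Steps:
$c{\left(W,Y \right)} = \left(3 + W\right) \left(4 + W\right)$
$\frac{1}{c{\left(k,-4 \right)} \left(-14998\right) - 77229} = \frac{1}{\left(12 + \left(-3\right)^{2} + 7 \left(-3\right)\right) \left(-14998\right) - 77229} = \frac{1}{\left(12 + 9 - 21\right) \left(-14998\right) - 77229} = \frac{1}{0 \left(-14998\right) - 77229} = \frac{1}{0 - 77229} = \frac{1}{-77229} = - \frac{1}{77229}$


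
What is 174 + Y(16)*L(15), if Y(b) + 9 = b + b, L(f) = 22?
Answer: 680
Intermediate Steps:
Y(b) = -9 + 2*b (Y(b) = -9 + (b + b) = -9 + 2*b)
174 + Y(16)*L(15) = 174 + (-9 + 2*16)*22 = 174 + (-9 + 32)*22 = 174 + 23*22 = 174 + 506 = 680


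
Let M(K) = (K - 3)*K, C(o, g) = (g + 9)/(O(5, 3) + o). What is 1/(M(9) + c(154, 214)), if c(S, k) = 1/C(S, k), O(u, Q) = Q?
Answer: 223/12199 ≈ 0.018280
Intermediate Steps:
C(o, g) = (9 + g)/(3 + o) (C(o, g) = (g + 9)/(3 + o) = (9 + g)/(3 + o))
c(S, k) = (3 + S)/(9 + k) (c(S, k) = 1/((9 + k)/(3 + S)) = (3 + S)/(9 + k))
M(K) = K*(-3 + K) (M(K) = (-3 + K)*K = K*(-3 + K))
1/(M(9) + c(154, 214)) = 1/(9*(-3 + 9) + (3 + 154)/(9 + 214)) = 1/(9*6 + 157/223) = 1/(54 + (1/223)*157) = 1/(54 + 157/223) = 1/(12199/223) = 223/12199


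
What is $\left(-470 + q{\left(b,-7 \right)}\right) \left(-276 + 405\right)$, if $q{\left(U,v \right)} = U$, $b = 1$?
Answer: $-60501$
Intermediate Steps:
$\left(-470 + q{\left(b,-7 \right)}\right) \left(-276 + 405\right) = \left(-470 + 1\right) \left(-276 + 405\right) = \left(-469\right) 129 = -60501$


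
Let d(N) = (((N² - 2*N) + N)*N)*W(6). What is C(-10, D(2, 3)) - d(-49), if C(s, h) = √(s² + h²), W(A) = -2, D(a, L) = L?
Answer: -240100 + √109 ≈ -2.4009e+5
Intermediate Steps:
d(N) = -2*N*(N² - N) (d(N) = (((N² - 2*N) + N)*N)*(-2) = ((N² - N)*N)*(-2) = (N*(N² - N))*(-2) = -2*N*(N² - N))
C(s, h) = √(h² + s²)
C(-10, D(2, 3)) - d(-49) = √(3² + (-10)²) - 2*(-49)²*(1 - 1*(-49)) = √(9 + 100) - 2*2401*(1 + 49) = √109 - 2*2401*50 = √109 - 1*240100 = √109 - 240100 = -240100 + √109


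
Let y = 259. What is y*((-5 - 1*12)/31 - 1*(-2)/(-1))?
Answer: -20461/31 ≈ -660.03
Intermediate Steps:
y*((-5 - 1*12)/31 - 1*(-2)/(-1)) = 259*((-5 - 1*12)/31 - 1*(-2)/(-1)) = 259*((-5 - 12)*(1/31) + 2*(-1)) = 259*(-17*1/31 - 2) = 259*(-17/31 - 2) = 259*(-79/31) = -20461/31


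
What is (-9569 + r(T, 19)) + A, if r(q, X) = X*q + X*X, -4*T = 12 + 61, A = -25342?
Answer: -139587/4 ≈ -34897.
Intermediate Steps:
T = -73/4 (T = -(12 + 61)/4 = -¼*73 = -73/4 ≈ -18.250)
r(q, X) = X² + X*q (r(q, X) = X*q + X² = X² + X*q)
(-9569 + r(T, 19)) + A = (-9569 + 19*(19 - 73/4)) - 25342 = (-9569 + 19*(¾)) - 25342 = (-9569 + 57/4) - 25342 = -38219/4 - 25342 = -139587/4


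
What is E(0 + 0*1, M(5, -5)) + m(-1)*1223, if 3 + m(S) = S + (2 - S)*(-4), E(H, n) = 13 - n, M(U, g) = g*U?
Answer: -19530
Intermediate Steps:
M(U, g) = U*g
m(S) = -11 + 5*S (m(S) = -3 + (S + (2 - S)*(-4)) = -3 + (S + (-8 + 4*S)) = -3 + (-8 + 5*S) = -11 + 5*S)
E(0 + 0*1, M(5, -5)) + m(-1)*1223 = (13 - 5*(-5)) + (-11 + 5*(-1))*1223 = (13 - 1*(-25)) + (-11 - 5)*1223 = (13 + 25) - 16*1223 = 38 - 19568 = -19530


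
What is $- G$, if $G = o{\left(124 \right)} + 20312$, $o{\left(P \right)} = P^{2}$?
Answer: $-35688$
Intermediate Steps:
$G = 35688$ ($G = 124^{2} + 20312 = 15376 + 20312 = 35688$)
$- G = \left(-1\right) 35688 = -35688$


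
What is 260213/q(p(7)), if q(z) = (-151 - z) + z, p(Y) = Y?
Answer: -260213/151 ≈ -1723.3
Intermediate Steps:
q(z) = -151
260213/q(p(7)) = 260213/(-151) = 260213*(-1/151) = -260213/151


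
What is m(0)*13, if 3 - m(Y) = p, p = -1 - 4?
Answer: 104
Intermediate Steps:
p = -5
m(Y) = 8 (m(Y) = 3 - 1*(-5) = 3 + 5 = 8)
m(0)*13 = 8*13 = 104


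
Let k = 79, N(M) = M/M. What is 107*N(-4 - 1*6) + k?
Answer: 186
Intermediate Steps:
N(M) = 1
107*N(-4 - 1*6) + k = 107*1 + 79 = 107 + 79 = 186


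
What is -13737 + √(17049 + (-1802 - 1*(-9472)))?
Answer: -13737 + √24719 ≈ -13580.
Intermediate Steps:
-13737 + √(17049 + (-1802 - 1*(-9472))) = -13737 + √(17049 + (-1802 + 9472)) = -13737 + √(17049 + 7670) = -13737 + √24719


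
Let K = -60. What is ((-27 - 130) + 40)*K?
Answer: 7020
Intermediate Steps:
((-27 - 130) + 40)*K = ((-27 - 130) + 40)*(-60) = (-157 + 40)*(-60) = -117*(-60) = 7020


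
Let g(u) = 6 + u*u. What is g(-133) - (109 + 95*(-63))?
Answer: 23571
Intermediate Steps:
g(u) = 6 + u**2
g(-133) - (109 + 95*(-63)) = (6 + (-133)**2) - (109 + 95*(-63)) = (6 + 17689) - (109 - 5985) = 17695 - 1*(-5876) = 17695 + 5876 = 23571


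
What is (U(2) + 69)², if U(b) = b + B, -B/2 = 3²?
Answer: 2809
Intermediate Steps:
B = -18 (B = -2*3² = -2*9 = -18)
U(b) = -18 + b (U(b) = b - 18 = -18 + b)
(U(2) + 69)² = ((-18 + 2) + 69)² = (-16 + 69)² = 53² = 2809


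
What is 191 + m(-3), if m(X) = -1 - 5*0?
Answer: 190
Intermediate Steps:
m(X) = -1 (m(X) = -1 + 0 = -1)
191 + m(-3) = 191 - 1 = 190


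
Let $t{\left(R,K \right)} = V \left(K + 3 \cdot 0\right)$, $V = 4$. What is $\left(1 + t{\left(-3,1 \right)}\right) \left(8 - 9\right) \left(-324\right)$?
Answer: $1620$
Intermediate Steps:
$t{\left(R,K \right)} = 4 K$ ($t{\left(R,K \right)} = 4 \left(K + 3 \cdot 0\right) = 4 \left(K + 0\right) = 4 K$)
$\left(1 + t{\left(-3,1 \right)}\right) \left(8 - 9\right) \left(-324\right) = \left(1 + 4 \cdot 1\right) \left(8 - 9\right) \left(-324\right) = \left(1 + 4\right) \left(-1\right) \left(-324\right) = 5 \left(-1\right) \left(-324\right) = \left(-5\right) \left(-324\right) = 1620$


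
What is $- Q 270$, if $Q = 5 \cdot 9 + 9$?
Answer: $-14580$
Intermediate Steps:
$Q = 54$ ($Q = 45 + 9 = 54$)
$- Q 270 = - 54 \cdot 270 = \left(-1\right) 14580 = -14580$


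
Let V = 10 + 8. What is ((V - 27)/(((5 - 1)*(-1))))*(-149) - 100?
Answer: -1741/4 ≈ -435.25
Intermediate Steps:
V = 18
((V - 27)/(((5 - 1)*(-1))))*(-149) - 100 = ((18 - 27)/(((5 - 1)*(-1))))*(-149) - 100 = -9/(4*(-1))*(-149) - 100 = -9/(-4)*(-149) - 100 = -9*(-¼)*(-149) - 100 = (9/4)*(-149) - 100 = -1341/4 - 100 = -1741/4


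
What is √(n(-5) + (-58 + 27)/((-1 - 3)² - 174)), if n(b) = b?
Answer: I*√119922/158 ≈ 2.1918*I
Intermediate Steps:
√(n(-5) + (-58 + 27)/((-1 - 3)² - 174)) = √(-5 + (-58 + 27)/((-1 - 3)² - 174)) = √(-5 - 31/((-4)² - 174)) = √(-5 - 31/(16 - 174)) = √(-5 - 31/(-158)) = √(-5 - 31*(-1/158)) = √(-5 + 31/158) = √(-759/158) = I*√119922/158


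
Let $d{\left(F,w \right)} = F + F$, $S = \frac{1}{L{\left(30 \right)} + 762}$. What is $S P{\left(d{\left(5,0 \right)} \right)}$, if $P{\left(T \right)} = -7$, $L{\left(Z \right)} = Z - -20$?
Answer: $- \frac{1}{116} \approx -0.0086207$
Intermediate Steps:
$L{\left(Z \right)} = 20 + Z$ ($L{\left(Z \right)} = Z + 20 = 20 + Z$)
$S = \frac{1}{812}$ ($S = \frac{1}{\left(20 + 30\right) + 762} = \frac{1}{50 + 762} = \frac{1}{812} \approx 0.0012315$)
$d{\left(F,w \right)} = 2 F$
$S P{\left(d{\left(5,0 \right)} \right)} = \frac{1}{812} \left(-7\right) = - \frac{1}{116}$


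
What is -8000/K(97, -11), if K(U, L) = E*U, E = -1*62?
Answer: 4000/3007 ≈ 1.3302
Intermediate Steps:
E = -62
K(U, L) = -62*U
-8000/K(97, -11) = -8000/((-62*97)) = -8000/(-6014) = -8000*(-1/6014) = 4000/3007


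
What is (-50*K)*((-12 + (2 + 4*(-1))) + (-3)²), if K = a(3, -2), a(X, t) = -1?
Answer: -250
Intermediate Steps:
K = -1
(-50*K)*((-12 + (2 + 4*(-1))) + (-3)²) = (-50*(-1))*((-12 + (2 + 4*(-1))) + (-3)²) = (-25*(-2))*((-12 + (2 - 4)) + 9) = 50*((-12 - 2) + 9) = 50*(-14 + 9) = 50*(-5) = -250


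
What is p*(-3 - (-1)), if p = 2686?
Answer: -5372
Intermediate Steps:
p*(-3 - (-1)) = 2686*(-3 - (-1)) = 2686*(-3 - 1*(-1)) = 2686*(-3 + 1) = 2686*(-2) = -5372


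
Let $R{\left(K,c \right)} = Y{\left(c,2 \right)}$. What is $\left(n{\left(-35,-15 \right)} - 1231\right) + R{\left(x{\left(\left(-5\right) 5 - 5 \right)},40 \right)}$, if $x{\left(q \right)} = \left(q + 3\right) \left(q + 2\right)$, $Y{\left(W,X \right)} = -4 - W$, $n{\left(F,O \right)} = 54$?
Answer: $-1221$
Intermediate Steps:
$x{\left(q \right)} = \left(2 + q\right) \left(3 + q\right)$ ($x{\left(q \right)} = \left(3 + q\right) \left(2 + q\right) = \left(2 + q\right) \left(3 + q\right)$)
$R{\left(K,c \right)} = -4 - c$
$\left(n{\left(-35,-15 \right)} - 1231\right) + R{\left(x{\left(\left(-5\right) 5 - 5 \right)},40 \right)} = \left(54 - 1231\right) - 44 = -1177 - 44 = -1221$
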